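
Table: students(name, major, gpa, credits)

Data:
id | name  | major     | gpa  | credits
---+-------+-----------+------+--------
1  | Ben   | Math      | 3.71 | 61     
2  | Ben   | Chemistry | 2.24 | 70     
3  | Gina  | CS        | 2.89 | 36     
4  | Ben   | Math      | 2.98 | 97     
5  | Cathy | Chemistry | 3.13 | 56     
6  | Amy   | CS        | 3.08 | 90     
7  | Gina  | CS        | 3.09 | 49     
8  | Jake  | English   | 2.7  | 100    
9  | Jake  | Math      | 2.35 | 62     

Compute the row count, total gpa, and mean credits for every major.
SELECT major,
       COUNT(*) as cnt,
       SUM(gpa) as total_gpa,
       AVG(credits) as avg_credits
FROM students
GROUP BY major

Result:
  CS: 3 records, 9.06 total gpa, 58.33 avg credits
  Chemistry: 2 records, 5.37 total gpa, 63.00 avg credits
  English: 1 records, 2.70 total gpa, 100.00 avg credits
  Math: 3 records, 9.04 total gpa, 73.33 avg credits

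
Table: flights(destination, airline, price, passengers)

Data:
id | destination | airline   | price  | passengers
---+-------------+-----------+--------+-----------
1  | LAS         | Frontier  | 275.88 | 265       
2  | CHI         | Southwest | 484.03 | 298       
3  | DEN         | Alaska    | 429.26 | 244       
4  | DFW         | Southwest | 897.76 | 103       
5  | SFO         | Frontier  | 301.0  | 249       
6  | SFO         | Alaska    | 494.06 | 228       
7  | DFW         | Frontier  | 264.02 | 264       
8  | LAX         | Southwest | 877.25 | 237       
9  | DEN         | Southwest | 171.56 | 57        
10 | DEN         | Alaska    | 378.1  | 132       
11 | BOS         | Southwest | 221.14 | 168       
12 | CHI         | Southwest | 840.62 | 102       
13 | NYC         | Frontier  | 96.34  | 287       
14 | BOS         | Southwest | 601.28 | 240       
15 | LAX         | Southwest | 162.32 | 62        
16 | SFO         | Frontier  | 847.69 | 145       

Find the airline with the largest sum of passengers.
SELECT airline, SUM(passengers) as val
FROM flights
GROUP BY airline
ORDER BY val DESC
LIMIT 1

Result: Southwest with sum(passengers) = 1267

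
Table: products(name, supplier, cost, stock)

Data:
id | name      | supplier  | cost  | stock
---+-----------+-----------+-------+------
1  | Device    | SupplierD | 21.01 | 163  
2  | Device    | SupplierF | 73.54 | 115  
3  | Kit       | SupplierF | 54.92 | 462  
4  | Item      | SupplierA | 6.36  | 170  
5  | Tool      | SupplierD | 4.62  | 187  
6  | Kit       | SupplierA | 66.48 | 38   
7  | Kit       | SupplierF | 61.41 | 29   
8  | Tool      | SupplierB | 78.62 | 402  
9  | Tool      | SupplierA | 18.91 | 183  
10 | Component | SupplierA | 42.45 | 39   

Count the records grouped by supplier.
SELECT supplier, COUNT(*) as count
FROM products
GROUP BY supplier

Result:
  SupplierA: 4
  SupplierB: 1
  SupplierD: 2
  SupplierF: 3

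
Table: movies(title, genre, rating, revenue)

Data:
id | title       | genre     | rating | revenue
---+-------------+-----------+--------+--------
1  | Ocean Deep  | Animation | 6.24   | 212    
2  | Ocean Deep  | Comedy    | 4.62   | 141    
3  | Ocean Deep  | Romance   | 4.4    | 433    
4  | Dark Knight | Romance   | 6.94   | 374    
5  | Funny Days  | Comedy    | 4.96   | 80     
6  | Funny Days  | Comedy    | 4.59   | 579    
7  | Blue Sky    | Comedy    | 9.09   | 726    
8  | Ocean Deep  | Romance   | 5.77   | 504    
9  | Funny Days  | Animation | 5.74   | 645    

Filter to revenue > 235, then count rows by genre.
SELECT genre, COUNT(*)
FROM movies
WHERE revenue > 235
GROUP BY genre

Note: WHERE filters rows before grouping.

Result:
  Animation: 1
  Comedy: 2
  Romance: 3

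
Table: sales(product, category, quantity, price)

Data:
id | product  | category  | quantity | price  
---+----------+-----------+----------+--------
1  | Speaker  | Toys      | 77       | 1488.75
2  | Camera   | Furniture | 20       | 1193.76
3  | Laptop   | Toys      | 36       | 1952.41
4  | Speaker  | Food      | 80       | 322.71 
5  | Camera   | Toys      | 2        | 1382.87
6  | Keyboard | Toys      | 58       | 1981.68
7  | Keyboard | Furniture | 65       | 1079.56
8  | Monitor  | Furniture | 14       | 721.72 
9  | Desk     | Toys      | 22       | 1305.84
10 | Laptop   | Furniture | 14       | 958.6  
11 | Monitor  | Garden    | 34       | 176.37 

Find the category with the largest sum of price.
SELECT category, SUM(price) as val
FROM sales
GROUP BY category
ORDER BY val DESC
LIMIT 1

Result: Toys with sum(price) = 8111.55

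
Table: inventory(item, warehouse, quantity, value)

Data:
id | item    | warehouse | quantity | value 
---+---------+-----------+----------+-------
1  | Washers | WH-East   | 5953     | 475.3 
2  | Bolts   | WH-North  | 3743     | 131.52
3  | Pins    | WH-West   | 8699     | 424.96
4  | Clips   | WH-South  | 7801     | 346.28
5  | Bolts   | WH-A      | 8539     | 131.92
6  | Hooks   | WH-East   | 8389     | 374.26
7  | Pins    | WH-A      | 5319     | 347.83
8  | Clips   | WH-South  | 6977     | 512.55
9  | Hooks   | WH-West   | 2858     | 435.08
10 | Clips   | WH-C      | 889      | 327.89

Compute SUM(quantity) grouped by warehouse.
SELECT warehouse, SUM(quantity) as result
FROM inventory
GROUP BY warehouse

Result:
  WH-A: 13858
  WH-C: 889
  WH-East: 14342
  WH-North: 3743
  WH-South: 14778
  WH-West: 11557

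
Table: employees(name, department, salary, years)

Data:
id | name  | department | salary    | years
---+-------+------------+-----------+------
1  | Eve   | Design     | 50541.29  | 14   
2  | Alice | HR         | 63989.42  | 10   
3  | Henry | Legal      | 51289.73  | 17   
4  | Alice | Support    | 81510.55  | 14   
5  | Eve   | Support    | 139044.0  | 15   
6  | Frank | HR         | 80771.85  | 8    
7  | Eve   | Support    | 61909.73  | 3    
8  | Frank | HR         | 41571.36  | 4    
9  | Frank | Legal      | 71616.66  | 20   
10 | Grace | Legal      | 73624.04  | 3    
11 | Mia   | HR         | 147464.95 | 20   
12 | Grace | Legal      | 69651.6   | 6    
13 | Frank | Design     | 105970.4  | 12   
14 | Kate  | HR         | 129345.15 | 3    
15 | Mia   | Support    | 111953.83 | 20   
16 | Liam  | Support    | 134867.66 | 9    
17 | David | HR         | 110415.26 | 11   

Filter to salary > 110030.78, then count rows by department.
SELECT department, COUNT(*)
FROM employees
WHERE salary > 110030.78
GROUP BY department

Note: WHERE filters rows before grouping.

Result:
  HR: 3
  Support: 3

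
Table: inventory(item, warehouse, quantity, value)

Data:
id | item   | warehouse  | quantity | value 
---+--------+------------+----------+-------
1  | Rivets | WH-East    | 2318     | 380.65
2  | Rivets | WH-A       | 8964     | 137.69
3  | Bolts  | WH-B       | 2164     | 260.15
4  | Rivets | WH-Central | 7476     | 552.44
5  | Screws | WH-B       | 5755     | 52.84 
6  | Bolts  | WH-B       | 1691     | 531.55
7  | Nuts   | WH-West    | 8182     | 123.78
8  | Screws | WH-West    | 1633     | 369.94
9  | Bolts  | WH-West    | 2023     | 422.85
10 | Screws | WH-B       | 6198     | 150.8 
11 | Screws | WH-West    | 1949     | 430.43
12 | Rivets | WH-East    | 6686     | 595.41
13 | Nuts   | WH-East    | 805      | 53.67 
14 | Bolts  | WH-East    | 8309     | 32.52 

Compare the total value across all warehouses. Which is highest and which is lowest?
SELECT warehouse, SUM(value)
FROM inventory
GROUP BY warehouse
ORDER BY SUM(value)

All groups:
  WH-A: 137.69
  WH-Central: 552.44
  WH-B: 995.34
  WH-East: 1062.25
  WH-West: 1347.00

Highest: WH-West (1347.00)
Lowest: WH-A (137.69)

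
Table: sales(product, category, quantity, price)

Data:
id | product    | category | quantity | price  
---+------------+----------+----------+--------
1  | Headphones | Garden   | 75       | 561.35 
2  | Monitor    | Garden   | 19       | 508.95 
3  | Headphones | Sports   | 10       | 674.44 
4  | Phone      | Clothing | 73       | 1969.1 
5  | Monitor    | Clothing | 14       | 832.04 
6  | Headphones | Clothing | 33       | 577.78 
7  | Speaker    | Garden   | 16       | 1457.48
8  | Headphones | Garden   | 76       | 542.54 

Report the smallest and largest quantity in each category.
SELECT category, MIN(quantity), MAX(quantity)
FROM sales
GROUP BY category

Result:
  Clothing: min=14, max=73
  Garden: min=16, max=76
  Sports: min=10, max=10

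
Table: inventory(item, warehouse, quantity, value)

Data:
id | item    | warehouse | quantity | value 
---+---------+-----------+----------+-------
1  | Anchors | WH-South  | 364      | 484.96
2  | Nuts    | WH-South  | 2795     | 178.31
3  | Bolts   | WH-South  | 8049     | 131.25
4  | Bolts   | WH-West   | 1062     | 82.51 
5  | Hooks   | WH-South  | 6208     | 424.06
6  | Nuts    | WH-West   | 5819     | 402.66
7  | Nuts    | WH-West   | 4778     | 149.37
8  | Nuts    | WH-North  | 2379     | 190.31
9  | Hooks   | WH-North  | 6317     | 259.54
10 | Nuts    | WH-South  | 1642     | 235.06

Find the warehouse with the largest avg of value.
SELECT warehouse, AVG(value) as val
FROM inventory
GROUP BY warehouse
ORDER BY val DESC
LIMIT 1

Result: WH-South with avg(value) = 290.73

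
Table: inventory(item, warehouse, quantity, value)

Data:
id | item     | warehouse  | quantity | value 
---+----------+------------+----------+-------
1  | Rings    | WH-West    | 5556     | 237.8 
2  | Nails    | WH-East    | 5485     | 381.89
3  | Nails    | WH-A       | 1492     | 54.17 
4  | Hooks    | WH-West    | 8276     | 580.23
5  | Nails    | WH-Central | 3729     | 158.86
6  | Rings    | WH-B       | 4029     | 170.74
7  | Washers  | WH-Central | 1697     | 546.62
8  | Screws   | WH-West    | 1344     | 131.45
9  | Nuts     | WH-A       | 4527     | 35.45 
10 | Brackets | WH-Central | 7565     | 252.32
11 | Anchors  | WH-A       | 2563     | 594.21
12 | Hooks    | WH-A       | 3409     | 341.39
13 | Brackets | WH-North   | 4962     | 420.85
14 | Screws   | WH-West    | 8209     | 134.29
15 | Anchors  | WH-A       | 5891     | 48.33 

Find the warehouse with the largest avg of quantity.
SELECT warehouse, AVG(quantity) as val
FROM inventory
GROUP BY warehouse
ORDER BY val DESC
LIMIT 1

Result: WH-West with avg(quantity) = 5846.25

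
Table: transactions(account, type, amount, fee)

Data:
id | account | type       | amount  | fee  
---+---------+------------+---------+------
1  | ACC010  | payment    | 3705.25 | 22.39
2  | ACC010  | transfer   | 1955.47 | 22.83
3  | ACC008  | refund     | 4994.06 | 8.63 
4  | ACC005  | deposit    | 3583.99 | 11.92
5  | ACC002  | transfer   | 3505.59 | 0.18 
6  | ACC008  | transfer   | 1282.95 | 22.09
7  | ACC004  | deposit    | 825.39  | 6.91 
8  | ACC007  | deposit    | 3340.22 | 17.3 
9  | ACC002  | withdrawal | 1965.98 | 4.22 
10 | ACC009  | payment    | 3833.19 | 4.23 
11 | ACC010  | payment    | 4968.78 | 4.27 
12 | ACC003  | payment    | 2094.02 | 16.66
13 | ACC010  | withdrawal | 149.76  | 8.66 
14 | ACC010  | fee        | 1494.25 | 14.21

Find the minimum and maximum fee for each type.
SELECT type, MIN(fee), MAX(fee)
FROM transactions
GROUP BY type

Result:
  deposit: min=6.91, max=17.30
  fee: min=14.21, max=14.21
  payment: min=4.23, max=22.39
  refund: min=8.63, max=8.63
  transfer: min=0.18, max=22.83
  withdrawal: min=4.22, max=8.66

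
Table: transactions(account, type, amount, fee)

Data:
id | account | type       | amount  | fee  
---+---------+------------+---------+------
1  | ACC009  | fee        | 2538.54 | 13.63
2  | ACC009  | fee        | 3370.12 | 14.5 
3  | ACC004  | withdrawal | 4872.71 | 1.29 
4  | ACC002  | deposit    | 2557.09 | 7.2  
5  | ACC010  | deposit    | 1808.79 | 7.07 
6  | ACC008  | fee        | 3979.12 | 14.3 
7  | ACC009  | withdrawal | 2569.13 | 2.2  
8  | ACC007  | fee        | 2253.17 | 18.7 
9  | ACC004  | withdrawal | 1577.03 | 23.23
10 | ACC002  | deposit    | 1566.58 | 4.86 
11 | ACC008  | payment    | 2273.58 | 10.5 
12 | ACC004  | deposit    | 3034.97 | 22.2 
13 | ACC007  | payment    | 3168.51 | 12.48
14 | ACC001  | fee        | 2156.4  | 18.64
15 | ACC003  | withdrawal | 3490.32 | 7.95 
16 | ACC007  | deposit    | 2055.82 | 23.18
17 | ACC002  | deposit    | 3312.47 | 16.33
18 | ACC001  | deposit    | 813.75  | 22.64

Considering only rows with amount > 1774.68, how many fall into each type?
SELECT type, COUNT(*)
FROM transactions
WHERE amount > 1774.68
GROUP BY type

Note: WHERE filters rows before grouping.

Result:
  deposit: 5
  fee: 5
  payment: 2
  withdrawal: 3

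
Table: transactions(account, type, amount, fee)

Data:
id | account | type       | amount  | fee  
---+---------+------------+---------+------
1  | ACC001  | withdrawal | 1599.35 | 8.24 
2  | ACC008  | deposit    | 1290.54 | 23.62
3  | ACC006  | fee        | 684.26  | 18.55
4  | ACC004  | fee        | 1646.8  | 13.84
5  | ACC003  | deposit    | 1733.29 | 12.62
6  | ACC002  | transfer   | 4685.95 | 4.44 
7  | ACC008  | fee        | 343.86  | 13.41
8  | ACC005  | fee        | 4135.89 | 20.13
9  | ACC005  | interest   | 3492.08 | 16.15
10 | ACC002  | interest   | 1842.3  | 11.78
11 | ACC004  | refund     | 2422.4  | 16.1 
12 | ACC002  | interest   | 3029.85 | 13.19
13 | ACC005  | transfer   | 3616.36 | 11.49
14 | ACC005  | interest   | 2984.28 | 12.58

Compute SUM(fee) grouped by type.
SELECT type, SUM(fee) as result
FROM transactions
GROUP BY type

Result:
  deposit: 36.24
  fee: 65.93
  interest: 53.70
  refund: 16.10
  transfer: 15.93
  withdrawal: 8.24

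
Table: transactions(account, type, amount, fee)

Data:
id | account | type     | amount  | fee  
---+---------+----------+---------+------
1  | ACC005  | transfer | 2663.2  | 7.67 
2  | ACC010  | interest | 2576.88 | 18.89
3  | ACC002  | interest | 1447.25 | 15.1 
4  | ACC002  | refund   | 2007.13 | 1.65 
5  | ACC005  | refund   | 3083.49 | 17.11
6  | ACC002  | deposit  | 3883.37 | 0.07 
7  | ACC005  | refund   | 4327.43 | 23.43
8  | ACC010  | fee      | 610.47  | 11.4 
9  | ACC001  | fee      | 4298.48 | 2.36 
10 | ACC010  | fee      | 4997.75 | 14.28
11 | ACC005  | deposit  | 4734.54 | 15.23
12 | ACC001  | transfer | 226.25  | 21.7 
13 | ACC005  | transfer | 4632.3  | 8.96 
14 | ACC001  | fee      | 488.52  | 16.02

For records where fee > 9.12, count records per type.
SELECT type, COUNT(*)
FROM transactions
WHERE fee > 9.12
GROUP BY type

Note: WHERE filters rows before grouping.

Result:
  deposit: 1
  fee: 3
  interest: 2
  refund: 2
  transfer: 1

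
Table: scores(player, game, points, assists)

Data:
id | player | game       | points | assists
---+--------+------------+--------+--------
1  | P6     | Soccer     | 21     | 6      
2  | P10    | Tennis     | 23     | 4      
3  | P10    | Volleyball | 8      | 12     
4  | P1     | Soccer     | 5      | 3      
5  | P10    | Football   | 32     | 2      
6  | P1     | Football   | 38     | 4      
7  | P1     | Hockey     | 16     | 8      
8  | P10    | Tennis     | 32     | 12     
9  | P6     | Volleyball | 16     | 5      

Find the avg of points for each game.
SELECT game, AVG(points) as result
FROM scores
GROUP BY game

Result:
  Football: 35.00
  Hockey: 16.00
  Soccer: 13.00
  Tennis: 27.50
  Volleyball: 12.00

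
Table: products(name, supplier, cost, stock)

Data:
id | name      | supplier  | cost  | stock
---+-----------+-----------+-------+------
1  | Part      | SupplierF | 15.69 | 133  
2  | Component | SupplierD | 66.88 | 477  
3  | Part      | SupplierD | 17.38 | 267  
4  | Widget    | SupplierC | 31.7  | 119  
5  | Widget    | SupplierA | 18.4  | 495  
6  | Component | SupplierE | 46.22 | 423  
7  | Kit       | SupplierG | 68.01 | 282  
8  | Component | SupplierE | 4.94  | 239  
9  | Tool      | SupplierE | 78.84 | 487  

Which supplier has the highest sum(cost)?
SELECT supplier, SUM(cost) as val
FROM products
GROUP BY supplier
ORDER BY val DESC
LIMIT 1

Result: SupplierE with sum(cost) = 130.00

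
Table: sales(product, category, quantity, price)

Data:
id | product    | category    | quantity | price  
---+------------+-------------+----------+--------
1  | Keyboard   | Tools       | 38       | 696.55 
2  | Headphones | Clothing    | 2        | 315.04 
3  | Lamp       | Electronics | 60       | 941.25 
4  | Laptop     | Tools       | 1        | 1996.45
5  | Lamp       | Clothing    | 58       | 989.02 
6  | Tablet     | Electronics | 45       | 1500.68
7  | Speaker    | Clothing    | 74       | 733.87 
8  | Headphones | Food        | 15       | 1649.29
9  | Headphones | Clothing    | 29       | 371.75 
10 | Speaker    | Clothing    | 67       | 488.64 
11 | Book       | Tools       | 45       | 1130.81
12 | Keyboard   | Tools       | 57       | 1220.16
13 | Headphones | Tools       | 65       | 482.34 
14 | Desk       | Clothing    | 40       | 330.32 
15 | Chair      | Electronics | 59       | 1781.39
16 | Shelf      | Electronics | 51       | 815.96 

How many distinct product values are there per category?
SELECT category, COUNT(DISTINCT product)
FROM sales
GROUP BY category

Result:
  Clothing: 4 distinct
  Electronics: 4 distinct
  Food: 1 distinct
  Tools: 4 distinct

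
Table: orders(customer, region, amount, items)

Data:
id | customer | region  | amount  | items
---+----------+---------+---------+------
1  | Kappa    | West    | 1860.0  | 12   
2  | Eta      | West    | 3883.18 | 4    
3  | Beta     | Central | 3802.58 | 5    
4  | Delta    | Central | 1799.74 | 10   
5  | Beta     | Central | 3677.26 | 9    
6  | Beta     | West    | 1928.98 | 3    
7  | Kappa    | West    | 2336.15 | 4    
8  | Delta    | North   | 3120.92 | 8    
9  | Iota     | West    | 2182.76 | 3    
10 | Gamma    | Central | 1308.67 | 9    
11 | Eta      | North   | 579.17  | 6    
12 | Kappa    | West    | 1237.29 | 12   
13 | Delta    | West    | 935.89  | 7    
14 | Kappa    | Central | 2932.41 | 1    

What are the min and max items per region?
SELECT region, MIN(items), MAX(items)
FROM orders
GROUP BY region

Result:
  Central: min=1, max=10
  North: min=6, max=8
  West: min=3, max=12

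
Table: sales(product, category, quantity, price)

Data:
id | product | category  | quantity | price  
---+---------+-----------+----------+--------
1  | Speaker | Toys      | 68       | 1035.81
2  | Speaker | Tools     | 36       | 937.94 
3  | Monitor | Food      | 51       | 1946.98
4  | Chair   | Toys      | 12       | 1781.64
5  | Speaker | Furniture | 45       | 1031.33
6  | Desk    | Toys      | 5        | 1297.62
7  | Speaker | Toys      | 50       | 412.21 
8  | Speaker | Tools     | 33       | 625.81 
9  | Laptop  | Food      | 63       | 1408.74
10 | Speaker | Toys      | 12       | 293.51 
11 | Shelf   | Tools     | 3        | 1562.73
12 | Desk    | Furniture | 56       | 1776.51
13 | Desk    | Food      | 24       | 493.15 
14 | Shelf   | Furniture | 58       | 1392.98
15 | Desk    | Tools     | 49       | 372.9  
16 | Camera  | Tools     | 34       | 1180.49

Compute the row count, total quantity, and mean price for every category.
SELECT category,
       COUNT(*) as cnt,
       SUM(quantity) as total_quantity,
       AVG(price) as avg_price
FROM sales
GROUP BY category

Result:
  Food: 3 records, 138 total quantity, 1282.96 avg price
  Furniture: 3 records, 159 total quantity, 1400.27 avg price
  Tools: 5 records, 155 total quantity, 935.97 avg price
  Toys: 5 records, 147 total quantity, 964.16 avg price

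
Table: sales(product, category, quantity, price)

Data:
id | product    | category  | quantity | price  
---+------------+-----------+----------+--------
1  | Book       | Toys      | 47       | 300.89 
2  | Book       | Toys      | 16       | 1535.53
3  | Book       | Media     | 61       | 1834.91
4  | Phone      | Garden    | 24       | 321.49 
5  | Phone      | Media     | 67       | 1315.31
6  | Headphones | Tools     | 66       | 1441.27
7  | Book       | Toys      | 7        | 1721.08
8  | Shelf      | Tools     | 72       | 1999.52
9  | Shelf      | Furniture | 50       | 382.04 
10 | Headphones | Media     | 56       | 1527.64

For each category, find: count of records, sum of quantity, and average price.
SELECT category,
       COUNT(*) as cnt,
       SUM(quantity) as total_quantity,
       AVG(price) as avg_price
FROM sales
GROUP BY category

Result:
  Furniture: 1 records, 50 total quantity, 382.04 avg price
  Garden: 1 records, 24 total quantity, 321.49 avg price
  Media: 3 records, 184 total quantity, 1559.29 avg price
  Tools: 2 records, 138 total quantity, 1720.40 avg price
  Toys: 3 records, 70 total quantity, 1185.83 avg price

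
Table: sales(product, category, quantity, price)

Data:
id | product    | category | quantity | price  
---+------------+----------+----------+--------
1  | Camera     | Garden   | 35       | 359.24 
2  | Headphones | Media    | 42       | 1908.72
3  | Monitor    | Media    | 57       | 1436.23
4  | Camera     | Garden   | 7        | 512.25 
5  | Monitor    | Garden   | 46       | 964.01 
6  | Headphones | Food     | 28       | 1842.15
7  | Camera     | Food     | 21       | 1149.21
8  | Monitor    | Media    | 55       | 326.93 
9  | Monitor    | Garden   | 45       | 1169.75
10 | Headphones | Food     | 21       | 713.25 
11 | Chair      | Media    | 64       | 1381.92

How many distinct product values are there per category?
SELECT category, COUNT(DISTINCT product)
FROM sales
GROUP BY category

Result:
  Food: 2 distinct
  Garden: 2 distinct
  Media: 3 distinct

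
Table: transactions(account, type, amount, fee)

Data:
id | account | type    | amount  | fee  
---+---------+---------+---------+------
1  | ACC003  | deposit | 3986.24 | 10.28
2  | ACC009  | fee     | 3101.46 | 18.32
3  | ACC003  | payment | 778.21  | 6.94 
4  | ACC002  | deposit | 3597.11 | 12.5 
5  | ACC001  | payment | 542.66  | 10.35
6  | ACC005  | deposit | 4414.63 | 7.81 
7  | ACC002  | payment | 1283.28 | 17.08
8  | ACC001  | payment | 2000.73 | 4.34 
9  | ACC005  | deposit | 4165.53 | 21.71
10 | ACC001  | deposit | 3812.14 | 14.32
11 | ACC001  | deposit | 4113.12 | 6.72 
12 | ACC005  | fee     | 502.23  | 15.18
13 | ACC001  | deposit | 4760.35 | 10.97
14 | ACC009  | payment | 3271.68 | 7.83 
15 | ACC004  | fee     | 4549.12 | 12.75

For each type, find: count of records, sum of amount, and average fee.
SELECT type,
       COUNT(*) as cnt,
       SUM(amount) as total_amount,
       AVG(fee) as avg_fee
FROM transactions
GROUP BY type

Result:
  deposit: 7 records, 28849.12 total amount, 12.04 avg fee
  fee: 3 records, 8152.81 total amount, 15.42 avg fee
  payment: 5 records, 7876.56 total amount, 9.31 avg fee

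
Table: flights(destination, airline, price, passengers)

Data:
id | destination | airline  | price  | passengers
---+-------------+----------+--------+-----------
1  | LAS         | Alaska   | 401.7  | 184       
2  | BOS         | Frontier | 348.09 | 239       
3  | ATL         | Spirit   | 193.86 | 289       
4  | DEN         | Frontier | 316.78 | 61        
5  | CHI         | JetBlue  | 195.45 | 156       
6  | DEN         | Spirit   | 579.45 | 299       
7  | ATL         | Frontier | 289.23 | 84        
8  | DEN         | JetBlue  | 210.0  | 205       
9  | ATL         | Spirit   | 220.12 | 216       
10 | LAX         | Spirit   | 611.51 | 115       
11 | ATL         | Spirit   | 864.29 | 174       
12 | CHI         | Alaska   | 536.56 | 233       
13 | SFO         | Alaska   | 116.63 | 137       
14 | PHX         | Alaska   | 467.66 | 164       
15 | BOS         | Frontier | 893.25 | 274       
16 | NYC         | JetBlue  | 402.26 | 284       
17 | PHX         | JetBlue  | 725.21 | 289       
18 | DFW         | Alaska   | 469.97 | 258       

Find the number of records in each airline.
SELECT airline, COUNT(*) as count
FROM flights
GROUP BY airline

Result:
  Alaska: 5
  Frontier: 4
  JetBlue: 4
  Spirit: 5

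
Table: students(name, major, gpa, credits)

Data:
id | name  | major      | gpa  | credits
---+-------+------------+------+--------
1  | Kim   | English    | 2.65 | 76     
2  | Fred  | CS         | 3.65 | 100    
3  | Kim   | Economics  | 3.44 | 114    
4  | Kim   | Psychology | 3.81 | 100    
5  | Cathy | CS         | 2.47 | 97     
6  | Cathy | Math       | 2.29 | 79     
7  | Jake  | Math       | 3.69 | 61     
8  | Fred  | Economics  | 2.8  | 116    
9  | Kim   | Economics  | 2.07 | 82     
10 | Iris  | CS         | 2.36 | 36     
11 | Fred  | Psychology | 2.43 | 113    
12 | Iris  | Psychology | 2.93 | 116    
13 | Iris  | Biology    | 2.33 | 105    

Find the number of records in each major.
SELECT major, COUNT(*) as count
FROM students
GROUP BY major

Result:
  Biology: 1
  CS: 3
  Economics: 3
  English: 1
  Math: 2
  Psychology: 3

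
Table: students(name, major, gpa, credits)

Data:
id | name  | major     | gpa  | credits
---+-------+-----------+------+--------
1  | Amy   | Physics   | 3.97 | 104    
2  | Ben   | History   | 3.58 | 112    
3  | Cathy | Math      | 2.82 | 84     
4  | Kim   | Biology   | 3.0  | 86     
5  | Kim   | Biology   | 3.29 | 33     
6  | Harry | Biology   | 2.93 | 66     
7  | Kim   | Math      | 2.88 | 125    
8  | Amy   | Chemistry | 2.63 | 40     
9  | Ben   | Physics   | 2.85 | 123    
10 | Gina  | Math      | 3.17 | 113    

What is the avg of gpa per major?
SELECT major, AVG(gpa) as result
FROM students
GROUP BY major

Result:
  Biology: 3.07
  Chemistry: 2.63
  History: 3.58
  Math: 2.96
  Physics: 3.41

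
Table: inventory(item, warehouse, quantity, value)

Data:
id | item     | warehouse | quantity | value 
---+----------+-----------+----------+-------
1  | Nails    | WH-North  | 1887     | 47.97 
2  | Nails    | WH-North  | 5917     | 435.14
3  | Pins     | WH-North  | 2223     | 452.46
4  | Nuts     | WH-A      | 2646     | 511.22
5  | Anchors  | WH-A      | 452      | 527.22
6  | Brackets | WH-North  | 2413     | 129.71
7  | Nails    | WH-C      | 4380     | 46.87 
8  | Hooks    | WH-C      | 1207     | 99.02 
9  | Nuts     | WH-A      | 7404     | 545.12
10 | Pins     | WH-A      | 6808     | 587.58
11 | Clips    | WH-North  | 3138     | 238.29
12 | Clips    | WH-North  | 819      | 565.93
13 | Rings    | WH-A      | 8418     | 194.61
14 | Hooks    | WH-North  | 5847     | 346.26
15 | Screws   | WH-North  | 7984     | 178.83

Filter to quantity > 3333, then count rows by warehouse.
SELECT warehouse, COUNT(*)
FROM inventory
WHERE quantity > 3333
GROUP BY warehouse

Note: WHERE filters rows before grouping.

Result:
  WH-A: 3
  WH-C: 1
  WH-North: 3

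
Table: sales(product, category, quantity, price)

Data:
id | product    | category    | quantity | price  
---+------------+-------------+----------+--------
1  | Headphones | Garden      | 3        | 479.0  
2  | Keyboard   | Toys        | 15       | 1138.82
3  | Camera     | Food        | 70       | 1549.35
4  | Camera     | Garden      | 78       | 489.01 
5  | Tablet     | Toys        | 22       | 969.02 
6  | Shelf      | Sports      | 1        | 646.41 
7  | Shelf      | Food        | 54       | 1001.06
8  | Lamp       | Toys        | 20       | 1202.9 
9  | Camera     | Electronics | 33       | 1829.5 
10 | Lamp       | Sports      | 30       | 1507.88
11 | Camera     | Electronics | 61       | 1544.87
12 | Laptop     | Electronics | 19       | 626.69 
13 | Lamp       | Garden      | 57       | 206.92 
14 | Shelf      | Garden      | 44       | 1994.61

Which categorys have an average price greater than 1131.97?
SELECT category, AVG(price)
FROM sales
GROUP BY category
HAVING AVG(price) > 1131.97

Result:
  Electronics: avg=1333.69
  Food: avg=1275.21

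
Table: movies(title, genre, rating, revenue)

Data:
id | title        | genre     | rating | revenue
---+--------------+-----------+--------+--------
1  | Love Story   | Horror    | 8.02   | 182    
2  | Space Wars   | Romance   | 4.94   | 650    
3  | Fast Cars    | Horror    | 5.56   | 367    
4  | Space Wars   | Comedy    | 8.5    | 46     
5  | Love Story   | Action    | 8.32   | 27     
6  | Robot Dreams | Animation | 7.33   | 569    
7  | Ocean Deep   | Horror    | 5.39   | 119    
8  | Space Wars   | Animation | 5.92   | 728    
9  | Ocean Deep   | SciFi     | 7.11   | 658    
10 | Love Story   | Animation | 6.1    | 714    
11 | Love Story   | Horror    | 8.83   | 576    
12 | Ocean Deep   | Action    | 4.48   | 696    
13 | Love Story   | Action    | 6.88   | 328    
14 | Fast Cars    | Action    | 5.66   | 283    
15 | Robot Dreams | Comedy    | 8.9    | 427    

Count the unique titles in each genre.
SELECT genre, COUNT(DISTINCT title)
FROM movies
GROUP BY genre

Result:
  Action: 3 distinct
  Animation: 3 distinct
  Comedy: 2 distinct
  Horror: 3 distinct
  Romance: 1 distinct
  SciFi: 1 distinct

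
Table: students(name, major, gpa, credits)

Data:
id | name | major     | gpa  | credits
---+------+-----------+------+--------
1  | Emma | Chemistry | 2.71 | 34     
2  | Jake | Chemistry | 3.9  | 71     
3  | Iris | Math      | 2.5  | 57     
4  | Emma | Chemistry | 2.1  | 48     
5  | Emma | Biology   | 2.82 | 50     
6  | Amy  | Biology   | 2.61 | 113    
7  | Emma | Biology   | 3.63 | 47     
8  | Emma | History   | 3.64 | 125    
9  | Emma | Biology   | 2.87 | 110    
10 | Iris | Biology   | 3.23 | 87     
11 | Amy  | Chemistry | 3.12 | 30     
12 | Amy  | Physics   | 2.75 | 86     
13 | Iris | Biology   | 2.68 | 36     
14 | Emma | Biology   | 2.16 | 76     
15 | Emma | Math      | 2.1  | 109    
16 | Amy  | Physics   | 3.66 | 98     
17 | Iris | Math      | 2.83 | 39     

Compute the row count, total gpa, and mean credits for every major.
SELECT major,
       COUNT(*) as cnt,
       SUM(gpa) as total_gpa,
       AVG(credits) as avg_credits
FROM students
GROUP BY major

Result:
  Biology: 7 records, 20.00 total gpa, 74.14 avg credits
  Chemistry: 4 records, 11.83 total gpa, 45.75 avg credits
  History: 1 records, 3.64 total gpa, 125.00 avg credits
  Math: 3 records, 7.43 total gpa, 68.33 avg credits
  Physics: 2 records, 6.41 total gpa, 92.00 avg credits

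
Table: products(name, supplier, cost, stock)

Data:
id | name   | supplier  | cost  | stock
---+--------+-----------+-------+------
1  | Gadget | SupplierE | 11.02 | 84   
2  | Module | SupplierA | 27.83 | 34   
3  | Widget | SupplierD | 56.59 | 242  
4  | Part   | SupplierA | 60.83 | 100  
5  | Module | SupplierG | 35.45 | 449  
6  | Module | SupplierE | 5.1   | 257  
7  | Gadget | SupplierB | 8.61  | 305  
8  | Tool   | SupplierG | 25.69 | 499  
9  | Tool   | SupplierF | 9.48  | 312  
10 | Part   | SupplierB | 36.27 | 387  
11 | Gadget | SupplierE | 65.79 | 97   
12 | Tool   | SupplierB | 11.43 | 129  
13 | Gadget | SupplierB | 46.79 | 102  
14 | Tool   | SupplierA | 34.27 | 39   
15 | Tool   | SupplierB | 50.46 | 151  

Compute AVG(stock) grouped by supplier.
SELECT supplier, AVG(stock) as result
FROM products
GROUP BY supplier

Result:
  SupplierA: 57.67
  SupplierB: 214.80
  SupplierD: 242.00
  SupplierE: 146.00
  SupplierF: 312.00
  SupplierG: 474.00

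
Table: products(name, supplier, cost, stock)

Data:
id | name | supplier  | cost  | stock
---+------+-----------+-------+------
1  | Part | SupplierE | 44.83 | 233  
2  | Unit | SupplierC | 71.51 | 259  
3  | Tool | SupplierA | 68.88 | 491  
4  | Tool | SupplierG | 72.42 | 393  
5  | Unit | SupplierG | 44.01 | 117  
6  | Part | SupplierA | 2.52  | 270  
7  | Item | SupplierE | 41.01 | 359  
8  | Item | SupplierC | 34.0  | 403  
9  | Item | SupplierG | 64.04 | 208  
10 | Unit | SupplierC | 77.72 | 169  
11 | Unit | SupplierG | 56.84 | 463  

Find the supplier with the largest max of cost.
SELECT supplier, MAX(cost) as val
FROM products
GROUP BY supplier
ORDER BY val DESC
LIMIT 1

Result: SupplierC with max(cost) = 77.72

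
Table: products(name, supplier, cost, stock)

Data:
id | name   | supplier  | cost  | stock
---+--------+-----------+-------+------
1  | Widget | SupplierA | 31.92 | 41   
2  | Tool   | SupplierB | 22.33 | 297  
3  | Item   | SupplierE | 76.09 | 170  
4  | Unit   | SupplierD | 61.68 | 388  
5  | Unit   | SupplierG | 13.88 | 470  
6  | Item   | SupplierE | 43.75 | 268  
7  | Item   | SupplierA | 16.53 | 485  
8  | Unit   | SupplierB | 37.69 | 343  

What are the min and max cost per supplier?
SELECT supplier, MIN(cost), MAX(cost)
FROM products
GROUP BY supplier

Result:
  SupplierA: min=16.53, max=31.92
  SupplierB: min=22.33, max=37.69
  SupplierD: min=61.68, max=61.68
  SupplierE: min=43.75, max=76.09
  SupplierG: min=13.88, max=13.88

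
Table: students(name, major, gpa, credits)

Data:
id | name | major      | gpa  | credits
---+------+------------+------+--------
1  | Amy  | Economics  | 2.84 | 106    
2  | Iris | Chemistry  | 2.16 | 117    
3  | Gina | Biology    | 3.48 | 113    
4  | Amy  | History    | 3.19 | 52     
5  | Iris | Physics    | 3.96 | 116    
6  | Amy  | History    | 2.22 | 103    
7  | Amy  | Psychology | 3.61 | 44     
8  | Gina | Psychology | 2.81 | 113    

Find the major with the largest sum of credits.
SELECT major, SUM(credits) as val
FROM students
GROUP BY major
ORDER BY val DESC
LIMIT 1

Result: Psychology with sum(credits) = 157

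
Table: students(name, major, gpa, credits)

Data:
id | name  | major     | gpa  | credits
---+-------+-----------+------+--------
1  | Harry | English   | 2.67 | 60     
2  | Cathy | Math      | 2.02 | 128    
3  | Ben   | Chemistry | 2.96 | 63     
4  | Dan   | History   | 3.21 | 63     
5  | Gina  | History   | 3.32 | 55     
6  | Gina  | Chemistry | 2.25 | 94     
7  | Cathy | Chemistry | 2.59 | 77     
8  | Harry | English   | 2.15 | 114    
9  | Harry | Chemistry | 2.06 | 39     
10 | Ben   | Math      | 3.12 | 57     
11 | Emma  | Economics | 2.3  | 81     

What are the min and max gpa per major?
SELECT major, MIN(gpa), MAX(gpa)
FROM students
GROUP BY major

Result:
  Chemistry: min=2.06, max=2.96
  Economics: min=2.30, max=2.30
  English: min=2.15, max=2.67
  History: min=3.21, max=3.32
  Math: min=2.02, max=3.12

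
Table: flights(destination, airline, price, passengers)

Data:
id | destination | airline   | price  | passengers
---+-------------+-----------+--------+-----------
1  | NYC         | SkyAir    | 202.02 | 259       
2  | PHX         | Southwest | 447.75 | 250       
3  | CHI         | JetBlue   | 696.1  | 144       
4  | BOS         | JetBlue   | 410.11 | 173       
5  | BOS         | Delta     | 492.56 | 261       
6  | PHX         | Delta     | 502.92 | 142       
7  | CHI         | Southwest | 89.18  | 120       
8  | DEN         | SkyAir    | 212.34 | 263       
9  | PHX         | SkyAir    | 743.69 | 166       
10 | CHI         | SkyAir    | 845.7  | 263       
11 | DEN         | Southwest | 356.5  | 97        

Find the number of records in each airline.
SELECT airline, COUNT(*) as count
FROM flights
GROUP BY airline

Result:
  Delta: 2
  JetBlue: 2
  SkyAir: 4
  Southwest: 3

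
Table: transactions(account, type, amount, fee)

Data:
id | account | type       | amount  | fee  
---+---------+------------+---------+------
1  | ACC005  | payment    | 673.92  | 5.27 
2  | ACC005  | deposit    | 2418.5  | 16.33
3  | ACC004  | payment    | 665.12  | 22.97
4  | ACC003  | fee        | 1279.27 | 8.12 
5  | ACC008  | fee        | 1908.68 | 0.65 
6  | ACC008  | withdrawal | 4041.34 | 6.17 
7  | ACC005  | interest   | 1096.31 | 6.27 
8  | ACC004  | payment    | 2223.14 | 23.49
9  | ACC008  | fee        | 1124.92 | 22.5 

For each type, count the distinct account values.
SELECT type, COUNT(DISTINCT account)
FROM transactions
GROUP BY type

Result:
  deposit: 1 distinct
  fee: 2 distinct
  interest: 1 distinct
  payment: 2 distinct
  withdrawal: 1 distinct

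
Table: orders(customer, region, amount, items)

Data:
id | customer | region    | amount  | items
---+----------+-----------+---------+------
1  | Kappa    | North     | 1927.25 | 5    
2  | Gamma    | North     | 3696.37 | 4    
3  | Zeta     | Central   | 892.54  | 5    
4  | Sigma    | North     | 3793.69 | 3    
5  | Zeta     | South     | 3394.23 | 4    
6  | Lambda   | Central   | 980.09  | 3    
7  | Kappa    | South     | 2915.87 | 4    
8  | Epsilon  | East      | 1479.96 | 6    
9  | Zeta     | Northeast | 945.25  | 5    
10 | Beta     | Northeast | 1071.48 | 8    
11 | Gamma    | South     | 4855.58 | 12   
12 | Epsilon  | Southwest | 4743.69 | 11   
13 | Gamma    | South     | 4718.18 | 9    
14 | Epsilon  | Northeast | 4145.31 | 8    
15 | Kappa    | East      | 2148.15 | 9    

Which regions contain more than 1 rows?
SELECT region, COUNT(*) as cnt
FROM orders
GROUP BY region
HAVING COUNT(*) > 1

Result:
  Central: 2
  East: 2
  North: 3
  Northeast: 3
  South: 4

Note: HAVING filters groups after aggregation, WHERE filters rows before.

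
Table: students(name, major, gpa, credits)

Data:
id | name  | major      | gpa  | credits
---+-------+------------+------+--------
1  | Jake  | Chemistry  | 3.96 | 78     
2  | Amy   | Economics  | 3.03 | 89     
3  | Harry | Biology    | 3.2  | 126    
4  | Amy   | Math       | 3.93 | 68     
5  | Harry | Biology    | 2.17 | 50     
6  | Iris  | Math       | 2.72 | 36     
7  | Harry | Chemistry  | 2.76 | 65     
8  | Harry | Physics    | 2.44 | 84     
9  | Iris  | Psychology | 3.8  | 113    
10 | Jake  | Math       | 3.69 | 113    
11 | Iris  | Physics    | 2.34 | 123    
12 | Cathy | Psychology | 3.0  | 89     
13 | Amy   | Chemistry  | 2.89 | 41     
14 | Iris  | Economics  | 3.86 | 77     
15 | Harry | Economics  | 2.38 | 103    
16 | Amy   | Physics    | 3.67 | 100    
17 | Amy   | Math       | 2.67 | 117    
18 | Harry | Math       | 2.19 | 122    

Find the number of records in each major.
SELECT major, COUNT(*) as count
FROM students
GROUP BY major

Result:
  Biology: 2
  Chemistry: 3
  Economics: 3
  Math: 5
  Physics: 3
  Psychology: 2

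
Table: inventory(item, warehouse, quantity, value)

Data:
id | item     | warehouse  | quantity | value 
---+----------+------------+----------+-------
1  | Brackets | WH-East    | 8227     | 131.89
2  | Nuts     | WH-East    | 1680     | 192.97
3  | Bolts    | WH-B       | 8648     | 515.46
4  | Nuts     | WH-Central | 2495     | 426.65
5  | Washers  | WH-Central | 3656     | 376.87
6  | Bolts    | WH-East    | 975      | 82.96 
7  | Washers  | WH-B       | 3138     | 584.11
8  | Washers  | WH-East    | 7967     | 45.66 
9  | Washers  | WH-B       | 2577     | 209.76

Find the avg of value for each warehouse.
SELECT warehouse, AVG(value) as result
FROM inventory
GROUP BY warehouse

Result:
  WH-B: 436.44
  WH-Central: 401.76
  WH-East: 113.37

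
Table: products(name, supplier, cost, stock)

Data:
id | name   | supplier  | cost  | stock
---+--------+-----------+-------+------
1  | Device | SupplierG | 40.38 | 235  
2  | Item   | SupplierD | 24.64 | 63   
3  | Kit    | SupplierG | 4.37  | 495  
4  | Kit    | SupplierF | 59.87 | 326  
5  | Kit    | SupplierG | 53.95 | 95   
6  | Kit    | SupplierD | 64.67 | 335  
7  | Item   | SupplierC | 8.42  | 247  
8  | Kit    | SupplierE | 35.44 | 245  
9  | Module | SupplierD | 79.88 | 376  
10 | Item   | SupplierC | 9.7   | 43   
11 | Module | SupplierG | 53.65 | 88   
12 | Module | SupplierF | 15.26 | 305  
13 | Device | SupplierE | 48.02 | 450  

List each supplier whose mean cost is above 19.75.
SELECT supplier, AVG(cost)
FROM products
GROUP BY supplier
HAVING AVG(cost) > 19.75

Result:
  SupplierD: avg=56.40
  SupplierE: avg=41.73
  SupplierF: avg=37.57
  SupplierG: avg=38.09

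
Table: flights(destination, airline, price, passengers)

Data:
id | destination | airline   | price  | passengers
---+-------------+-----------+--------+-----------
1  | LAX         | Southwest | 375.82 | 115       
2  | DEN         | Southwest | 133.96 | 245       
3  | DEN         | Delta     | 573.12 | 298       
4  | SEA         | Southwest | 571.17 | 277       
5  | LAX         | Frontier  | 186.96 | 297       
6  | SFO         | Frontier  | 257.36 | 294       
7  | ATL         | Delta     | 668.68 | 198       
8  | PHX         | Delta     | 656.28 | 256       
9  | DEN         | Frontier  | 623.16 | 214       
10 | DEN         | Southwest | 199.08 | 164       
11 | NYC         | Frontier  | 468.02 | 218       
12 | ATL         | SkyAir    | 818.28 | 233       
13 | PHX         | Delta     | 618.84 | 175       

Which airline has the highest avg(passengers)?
SELECT airline, AVG(passengers) as val
FROM flights
GROUP BY airline
ORDER BY val DESC
LIMIT 1

Result: Frontier with avg(passengers) = 255.75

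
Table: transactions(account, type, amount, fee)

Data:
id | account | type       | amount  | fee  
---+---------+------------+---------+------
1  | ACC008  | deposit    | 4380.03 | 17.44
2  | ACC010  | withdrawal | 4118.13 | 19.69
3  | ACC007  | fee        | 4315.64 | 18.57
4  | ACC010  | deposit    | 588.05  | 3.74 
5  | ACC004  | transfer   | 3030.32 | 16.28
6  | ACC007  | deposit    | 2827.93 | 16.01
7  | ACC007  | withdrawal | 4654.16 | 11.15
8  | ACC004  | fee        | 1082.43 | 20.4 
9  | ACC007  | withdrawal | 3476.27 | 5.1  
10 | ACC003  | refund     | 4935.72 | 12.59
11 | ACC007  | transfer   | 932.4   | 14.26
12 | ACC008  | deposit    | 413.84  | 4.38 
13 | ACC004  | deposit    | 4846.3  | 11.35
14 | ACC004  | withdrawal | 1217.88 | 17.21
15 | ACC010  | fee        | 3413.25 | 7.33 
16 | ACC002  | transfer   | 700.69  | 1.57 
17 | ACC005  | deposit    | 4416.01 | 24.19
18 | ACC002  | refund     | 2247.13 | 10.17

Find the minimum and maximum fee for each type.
SELECT type, MIN(fee), MAX(fee)
FROM transactions
GROUP BY type

Result:
  deposit: min=3.74, max=24.19
  fee: min=7.33, max=20.40
  refund: min=10.17, max=12.59
  transfer: min=1.57, max=16.28
  withdrawal: min=5.10, max=19.69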